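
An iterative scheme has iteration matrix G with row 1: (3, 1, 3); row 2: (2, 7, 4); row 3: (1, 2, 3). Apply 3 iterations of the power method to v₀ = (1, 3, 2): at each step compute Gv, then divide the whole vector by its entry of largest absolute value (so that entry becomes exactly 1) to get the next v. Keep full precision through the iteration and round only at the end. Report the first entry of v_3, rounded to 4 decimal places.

Gv0 = (12.00000, 31.00000, 13.00000); divide by 31.00000 → v1 = (0.38710, 1.00000, 0.41935)
Gv1 = (3.41935, 9.45161, 3.64516); divide by 9.45161 → v2 = (0.36177, 1.00000, 0.38567)
Gv2 = (3.24232, 9.26621, 3.51877); divide by 9.26621 → v3 = (0.34991, 1.00000, 0.37974)
Requested entry of v3: 950/2715 = 0.3499

0.3499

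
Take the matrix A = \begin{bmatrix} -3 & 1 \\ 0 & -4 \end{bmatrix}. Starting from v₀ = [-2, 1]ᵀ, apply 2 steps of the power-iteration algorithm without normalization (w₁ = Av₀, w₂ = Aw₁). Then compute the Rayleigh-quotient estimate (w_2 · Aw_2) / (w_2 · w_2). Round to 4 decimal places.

w1 = Av₀ = (7, -4)
w2 = Aw1 = (-25, 16)
Aw2 = (91, -64)
w2·Aw2 = (-25)·91 + 16·(-64) = -3299; w2·w2 = (-25)·(-25) + 16·16 = 881
λ ≈ -3299/881 = -3.7446

-3.7446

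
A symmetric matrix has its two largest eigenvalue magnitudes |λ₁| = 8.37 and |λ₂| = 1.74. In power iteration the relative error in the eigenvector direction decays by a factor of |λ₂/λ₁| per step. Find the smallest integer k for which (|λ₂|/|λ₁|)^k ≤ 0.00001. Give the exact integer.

|λ₂/λ₁| = 1.74/8.37 = 0.20789
Need k ≥ ln(0.00001) / ln(0.20789) = -11.5129 / -1.5708 ≈ 7.329
Smallest integer k satisfying the bound: 8

8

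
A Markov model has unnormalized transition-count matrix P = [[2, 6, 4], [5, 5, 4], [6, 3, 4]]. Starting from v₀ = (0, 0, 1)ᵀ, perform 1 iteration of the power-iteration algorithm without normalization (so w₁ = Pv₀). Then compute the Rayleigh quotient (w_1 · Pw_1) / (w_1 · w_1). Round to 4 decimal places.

w1 = Pv₀ = (2·0 + 6·0 + 4·1; 5·0 + 5·0 + 4·1; 6·0 + 3·0 + 4·1) = (4, 4, 4)
Pw1 = (48, 56, 52)
w1·Pw1 = 4·48 + 4·56 + 4·52 = 624; w1·w1 = 4·4 + 4·4 + 4·4 = 48
λ ≈ 624/48 = 13.0000

13.0000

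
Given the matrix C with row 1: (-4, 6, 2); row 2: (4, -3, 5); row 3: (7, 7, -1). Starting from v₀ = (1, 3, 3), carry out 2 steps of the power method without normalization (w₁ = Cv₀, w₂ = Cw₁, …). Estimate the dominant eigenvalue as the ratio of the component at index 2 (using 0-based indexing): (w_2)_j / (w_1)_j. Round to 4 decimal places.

λ ≈ 7.4000

w1 = Cv₀ = ((-4)·1 + 6·3 + 2·3; 4·1 + (-3)·3 + 5·3; 7·1 + 7·3 + (-1)·3) = (20, 10, 25)
w2 = Cw1 = ((-4)·20 + 6·10 + 2·25; 4·20 + (-3)·10 + 5·25; 7·20 + 7·10 + (-1)·25) = (30, 175, 185)
Ratio at component: 185 / 25 = 7.4000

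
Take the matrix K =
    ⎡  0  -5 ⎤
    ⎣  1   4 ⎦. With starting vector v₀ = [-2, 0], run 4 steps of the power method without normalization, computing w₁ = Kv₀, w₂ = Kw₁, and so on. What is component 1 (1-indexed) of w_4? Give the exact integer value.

110

w1 = Kv₀ = (0·(-2) + (-5)·0; 1·(-2) + 4·0) = (0, -2)
w2 = Kw1 = (0·0 + (-5)·(-2); 1·0 + 4·(-2)) = (10, -8)
w3 = Kw2 = (40, -22)
w4 = Kw3 = (110, -48)
The requested component of w4 is 110.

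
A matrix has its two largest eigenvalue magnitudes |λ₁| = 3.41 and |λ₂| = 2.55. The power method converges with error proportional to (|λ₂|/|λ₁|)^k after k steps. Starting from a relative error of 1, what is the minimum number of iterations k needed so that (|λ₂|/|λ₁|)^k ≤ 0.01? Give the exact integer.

|λ₂/λ₁| = 2.55/3.41 = 0.74780
Need k ≥ ln(0.01) / ln(0.74780) = -4.6052 / -0.2906 ≈ 15.846
Smallest integer k satisfying the bound: 16

16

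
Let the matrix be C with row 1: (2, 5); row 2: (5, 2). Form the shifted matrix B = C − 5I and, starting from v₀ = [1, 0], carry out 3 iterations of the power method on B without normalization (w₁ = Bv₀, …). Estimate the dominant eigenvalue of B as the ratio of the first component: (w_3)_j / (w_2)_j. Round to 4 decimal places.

μ ≈ -7.4118

B = C − 5I has rows (-3, 5); (5, -3)
w1 = Bv₀ = ((-3)·1 + 5·0; 5·1 + (-3)·0) = (-3, 5)
w2 = Bw1 = ((-3)·(-3) + 5·5; 5·(-3) + (-3)·5) = (34, -30)
w3 = Bw2 = (-252, 260)
Ratio: -252/34 = -7.4118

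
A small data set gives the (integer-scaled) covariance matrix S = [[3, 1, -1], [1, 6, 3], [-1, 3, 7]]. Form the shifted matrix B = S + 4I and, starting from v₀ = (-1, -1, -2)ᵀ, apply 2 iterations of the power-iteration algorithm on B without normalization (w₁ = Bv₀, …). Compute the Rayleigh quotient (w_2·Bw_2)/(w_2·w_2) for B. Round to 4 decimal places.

13.4595

B = S + 4I has rows (7, 1, -1); (1, 10, 3); (-1, 3, 11)
w1 = Bv₀ = (7·(-1) + 1·(-1) + (-1)·(-2); 1·(-1) + 10·(-1) + 3·(-2); (-1)·(-1) + 3·(-1) + 11·(-2)) = (-6, -17, -24)
w2 = Bw1 = (7·(-6) + 1·(-17) + (-1)·(-24); 1·(-6) + 10·(-17) + 3·(-24); (-1)·(-6) + 3·(-17) + 11·(-24)) = (-35, -248, -309)
Bw2 = (-184, -3442, -4108)
w2·Bw2 = 2129428; w2·w2 = 158210; μ ≈ 2129428/158210 = 13.4595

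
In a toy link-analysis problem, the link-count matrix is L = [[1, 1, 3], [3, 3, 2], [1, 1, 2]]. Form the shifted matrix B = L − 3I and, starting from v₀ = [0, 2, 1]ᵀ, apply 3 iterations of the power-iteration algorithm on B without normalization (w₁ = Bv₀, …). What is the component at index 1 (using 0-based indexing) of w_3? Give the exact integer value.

-3

B = L − 3I has rows (-2, 1, 3); (3, 0, 2); (1, 1, -1)
w1 = Bv₀ = ((-2)·0 + 1·2 + 3·1; 3·0 + 0·2 + 2·1; 1·0 + 1·2 + (-1)·1) = (5, 2, 1)
w2 = Bw1 = ((-2)·5 + 1·2 + 3·1; 3·5 + 0·2 + 2·1; 1·5 + 1·2 + (-1)·1) = (-5, 17, 6)
w3 = Bw2 = (45, -3, 6)
Requested component of w3: -3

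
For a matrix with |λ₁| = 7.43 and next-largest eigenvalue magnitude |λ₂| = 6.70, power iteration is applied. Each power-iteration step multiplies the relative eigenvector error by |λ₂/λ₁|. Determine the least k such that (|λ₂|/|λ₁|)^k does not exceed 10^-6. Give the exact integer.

134

|λ₂/λ₁| = 6.70/7.43 = 0.90175
Need k ≥ ln(10^-6) / ln(0.90175) = -13.8155 / -0.1034 ≈ 133.589
Smallest integer k satisfying the bound: 134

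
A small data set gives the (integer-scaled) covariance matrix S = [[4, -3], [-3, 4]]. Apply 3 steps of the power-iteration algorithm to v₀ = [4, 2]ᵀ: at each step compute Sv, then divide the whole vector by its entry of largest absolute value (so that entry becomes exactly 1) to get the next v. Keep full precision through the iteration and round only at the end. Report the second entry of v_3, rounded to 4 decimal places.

Sv0 = (10.00000, -4.00000); divide by 10.00000 → v1 = (1.00000, -0.40000)
Sv1 = (5.20000, -4.60000); divide by 5.20000 → v2 = (1.00000, -0.88462)
Sv2 = (6.65385, -6.53846); divide by 6.65385 → v3 = (1.00000, -0.98266)
Requested entry of v3: -340/346 = -0.9827

-0.9827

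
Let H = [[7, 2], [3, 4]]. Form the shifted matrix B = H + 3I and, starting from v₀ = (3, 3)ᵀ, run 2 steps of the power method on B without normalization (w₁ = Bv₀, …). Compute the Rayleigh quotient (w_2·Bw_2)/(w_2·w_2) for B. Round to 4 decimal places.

μ ≈ 11.3131

B = H + 3I has rows (10, 2); (3, 7)
w1 = Bv₀ = (36, 30)
w2 = Bw1 = (420, 318)
Bw2 = (4836, 3486)
w2·Bw2 = 3139668; w2·w2 = 277524; μ ≈ 3139668/277524 = 11.3131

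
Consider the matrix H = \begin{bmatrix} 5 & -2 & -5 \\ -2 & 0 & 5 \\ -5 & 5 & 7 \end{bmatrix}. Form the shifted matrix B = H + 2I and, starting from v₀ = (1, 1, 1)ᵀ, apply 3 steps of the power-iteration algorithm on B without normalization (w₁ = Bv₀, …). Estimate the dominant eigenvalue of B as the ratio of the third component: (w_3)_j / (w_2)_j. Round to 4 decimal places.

14.1887

B = H + 2I has rows (7, -2, -5); (-2, 2, 5); (-5, 5, 9)
w1 = Bv₀ = (7·1 + (-2)·1 + (-5)·1; (-2)·1 + 2·1 + 5·1; (-5)·1 + 5·1 + 9·1) = (0, 5, 9)
w2 = Bw1 = (7·0 + (-2)·5 + (-5)·9; (-2)·0 + 2·5 + 5·9; (-5)·0 + 5·5 + 9·9) = (-55, 55, 106)
w3 = Bw2 = (-1025, 750, 1504)
Ratio: 1504/106 = 14.1887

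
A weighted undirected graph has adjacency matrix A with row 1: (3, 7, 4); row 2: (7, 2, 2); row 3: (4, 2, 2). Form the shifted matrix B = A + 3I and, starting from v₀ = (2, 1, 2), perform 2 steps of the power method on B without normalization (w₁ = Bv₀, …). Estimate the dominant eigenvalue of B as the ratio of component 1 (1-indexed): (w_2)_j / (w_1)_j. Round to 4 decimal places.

μ ≈ 14.9259

B = A + 3I has rows (6, 7, 4); (7, 5, 2); (4, 2, 5)
w1 = Bv₀ = (27, 23, 20)
w2 = Bw1 = (403, 344, 254)
Ratio: 403/27 = 14.9259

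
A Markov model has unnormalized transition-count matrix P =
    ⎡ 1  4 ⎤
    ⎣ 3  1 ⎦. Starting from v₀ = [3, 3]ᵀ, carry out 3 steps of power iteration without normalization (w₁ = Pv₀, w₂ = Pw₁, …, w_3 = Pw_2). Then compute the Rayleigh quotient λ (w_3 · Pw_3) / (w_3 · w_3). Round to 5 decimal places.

w1 = Pv₀ = (1·3 + 4·3; 3·3 + 1·3) = (15, 12)
w2 = Pw1 = (1·15 + 4·12; 3·15 + 1·12) = (63, 57)
w3 = Pw2 = (291, 246)
Pw3 = (1275, 1119)
w3·Pw3 = 291·1275 + 246·1119 = 646299; w3·w3 = 291·291 + 246·246 = 145197
λ ≈ 646299/145197 = 4.45119

λ ≈ 4.45119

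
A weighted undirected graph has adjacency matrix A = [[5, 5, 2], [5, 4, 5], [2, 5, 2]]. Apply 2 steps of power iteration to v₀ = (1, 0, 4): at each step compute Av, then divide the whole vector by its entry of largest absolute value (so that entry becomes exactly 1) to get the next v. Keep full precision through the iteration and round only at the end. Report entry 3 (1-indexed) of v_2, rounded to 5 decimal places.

Av0 = (13.000000, 25.000000, 10.000000); divide by 25.000000 → v1 = (0.520000, 1.000000, 0.400000)
Av1 = (8.400000, 8.600000, 6.840000); divide by 8.600000 → v2 = (0.976744, 1.000000, 0.795349)
Requested entry of v2: 171/215 = 0.79535

0.79535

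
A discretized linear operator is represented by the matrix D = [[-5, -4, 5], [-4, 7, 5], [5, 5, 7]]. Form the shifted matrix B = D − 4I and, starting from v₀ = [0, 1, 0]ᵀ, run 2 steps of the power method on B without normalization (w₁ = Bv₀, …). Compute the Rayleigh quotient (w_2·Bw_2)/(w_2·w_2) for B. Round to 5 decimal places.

B = D − 4I has rows (-9, -4, 5); (-4, 3, 5); (5, 5, 3)
w1 = Bv₀ = ((-9)·0 + (-4)·1 + 5·0; (-4)·0 + 3·1 + 5·0; 5·0 + 5·1 + 3·0) = (-4, 3, 5)
w2 = Bw1 = ((-9)·(-4) + (-4)·3 + 5·5; (-4)·(-4) + 3·3 + 5·5; 5·(-4) + 5·3 + 3·5) = (49, 50, 10)
Bw2 = (-591, 4, 525)
w2·Bw2 = -23509; w2·w2 = 5001; μ ≈ -23509/5001 = -4.70086

-4.70086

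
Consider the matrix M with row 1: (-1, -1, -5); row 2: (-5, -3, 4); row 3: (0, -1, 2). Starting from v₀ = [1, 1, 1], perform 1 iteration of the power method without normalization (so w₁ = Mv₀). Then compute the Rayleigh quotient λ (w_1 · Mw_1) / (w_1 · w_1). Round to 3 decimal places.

-3.636

w1 = Mv₀ = ((-1)·1 + (-1)·1 + (-5)·1; (-5)·1 + (-3)·1 + 4·1; 0·1 + (-1)·1 + 2·1) = (-7, -4, 1)
Mw1 = (6, 51, 6)
w1·Mw1 = (-7)·6 + (-4)·51 + 1·6 = -240; w1·w1 = (-7)·(-7) + (-4)·(-4) + 1·1 = 66
λ ≈ -240/66 = -3.636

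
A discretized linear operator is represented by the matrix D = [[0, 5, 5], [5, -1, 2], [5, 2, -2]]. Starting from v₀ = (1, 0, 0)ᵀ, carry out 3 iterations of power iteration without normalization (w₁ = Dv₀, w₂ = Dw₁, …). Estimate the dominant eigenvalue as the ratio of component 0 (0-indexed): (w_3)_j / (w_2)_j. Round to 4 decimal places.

λ ≈ 0.5000

w1 = Dv₀ = (0·1 + 5·0 + 5·0; 5·1 + (-1)·0 + 2·0; 5·1 + 2·0 + (-2)·0) = (0, 5, 5)
w2 = Dw1 = (0·0 + 5·5 + 5·5; 5·0 + (-1)·5 + 2·5; 5·0 + 2·5 + (-2)·5) = (50, 5, 0)
w3 = Dw2 = (25, 245, 260)
Ratio at component: 25 / 50 = 0.5000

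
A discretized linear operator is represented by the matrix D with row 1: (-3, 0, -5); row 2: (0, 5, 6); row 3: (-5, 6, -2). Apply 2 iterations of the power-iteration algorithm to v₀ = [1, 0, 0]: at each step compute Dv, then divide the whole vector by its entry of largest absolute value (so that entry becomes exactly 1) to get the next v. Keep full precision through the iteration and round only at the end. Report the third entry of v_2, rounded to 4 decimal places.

0.7353

Dv0 = (-3.00000, 0.00000, -5.00000); divide by -5.00000 → v1 = (0.60000, 0.00000, 1.00000)
Dv1 = (-6.80000, 6.00000, -5.00000); divide by -6.80000 → v2 = (1.00000, -0.88235, 0.73529)
Requested entry of v2: 25/34 = 0.7353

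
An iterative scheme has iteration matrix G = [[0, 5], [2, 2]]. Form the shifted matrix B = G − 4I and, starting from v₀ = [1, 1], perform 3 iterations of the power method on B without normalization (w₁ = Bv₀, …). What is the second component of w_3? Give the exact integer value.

-12

B = G − 4I has rows (-4, 5); (2, -2)
w1 = Bv₀ = ((-4)·1 + 5·1; 2·1 + (-2)·1) = (1, 0)
w2 = Bw1 = ((-4)·1 + 5·0; 2·1 + (-2)·0) = (-4, 2)
w3 = Bw2 = (26, -12)
Requested component of w3: -12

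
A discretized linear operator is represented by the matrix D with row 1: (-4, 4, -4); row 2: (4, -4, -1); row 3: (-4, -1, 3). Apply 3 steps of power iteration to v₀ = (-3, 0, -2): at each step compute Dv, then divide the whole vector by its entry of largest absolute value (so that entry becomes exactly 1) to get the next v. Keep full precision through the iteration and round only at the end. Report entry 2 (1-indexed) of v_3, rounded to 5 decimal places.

-0.79032

Dv0 = (20.000000, -10.000000, 6.000000); divide by 20.000000 → v1 = (1.000000, -0.500000, 0.300000)
Dv1 = (-7.200000, 5.700000, -2.600000); divide by -7.200000 → v2 = (1.000000, -0.791667, 0.361111)
Dv2 = (-8.611111, 6.805556, -2.125000); divide by -8.611111 → v3 = (1.000000, -0.790323, 0.246774)
Requested entry of v3: -980/1240 = -0.79032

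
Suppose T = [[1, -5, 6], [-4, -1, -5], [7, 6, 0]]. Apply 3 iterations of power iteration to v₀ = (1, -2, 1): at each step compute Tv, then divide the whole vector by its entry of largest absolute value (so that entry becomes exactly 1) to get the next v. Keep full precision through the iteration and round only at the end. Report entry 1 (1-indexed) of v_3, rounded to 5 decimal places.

1.00000

Tv0 = (17.000000, -7.000000, -5.000000); divide by 17.000000 → v1 = (1.000000, -0.411765, -0.294118)
Tv1 = (1.294118, -2.117647, 4.529412); divide by 4.529412 → v2 = (0.285714, -0.467532, 1.000000)
Tv2 = (8.623377, -5.675325, -0.805195); divide by 8.623377 → v3 = (1.000000, -0.658133, -0.093373)
Requested entry of v3: 664/664 = 1.00000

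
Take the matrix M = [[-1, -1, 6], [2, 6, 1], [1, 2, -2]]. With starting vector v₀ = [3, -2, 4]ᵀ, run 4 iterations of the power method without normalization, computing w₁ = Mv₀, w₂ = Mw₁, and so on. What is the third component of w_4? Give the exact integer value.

w1 = Mv₀ = (23, -2, -9)
w2 = Mw1 = (-75, 25, 37)
w3 = Mw2 = (272, 37, -99)
w4 = Mw3 = (-903, 667, 544)
The requested component of w4 is 544.

544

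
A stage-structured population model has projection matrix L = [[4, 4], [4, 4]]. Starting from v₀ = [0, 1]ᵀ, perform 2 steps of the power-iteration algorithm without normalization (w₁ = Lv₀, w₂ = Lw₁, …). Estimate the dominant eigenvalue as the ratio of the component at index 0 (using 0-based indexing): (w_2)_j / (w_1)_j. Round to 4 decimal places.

w1 = Lv₀ = (4, 4)
w2 = Lw1 = (32, 32)
Ratio at component: 32 / 4 = 8.0000

λ ≈ 8.0000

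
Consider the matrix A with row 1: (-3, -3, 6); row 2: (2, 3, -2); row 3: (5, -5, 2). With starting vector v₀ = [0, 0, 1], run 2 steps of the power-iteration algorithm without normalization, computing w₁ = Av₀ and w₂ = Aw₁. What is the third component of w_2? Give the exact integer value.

w1 = Av₀ = ((-3)·0 + (-3)·0 + 6·1; 2·0 + 3·0 + (-2)·1; 5·0 + (-5)·0 + 2·1) = (6, -2, 2)
w2 = Aw1 = ((-3)·6 + (-3)·(-2) + 6·2; 2·6 + 3·(-2) + (-2)·2; 5·6 + (-5)·(-2) + 2·2) = (0, 2, 44)
The requested component of w2 is 44.

44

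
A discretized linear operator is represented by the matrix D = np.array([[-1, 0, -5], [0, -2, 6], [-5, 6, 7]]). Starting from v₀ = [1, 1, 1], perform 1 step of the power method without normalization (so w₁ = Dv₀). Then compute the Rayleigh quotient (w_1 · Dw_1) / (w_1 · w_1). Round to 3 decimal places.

w1 = Dv₀ = (-6, 4, 8)
Dw1 = (-34, 40, 110)
w1·Dw1 = (-6)·(-34) + 4·40 + 8·110 = 1244; w1·w1 = (-6)·(-6) + 4·4 + 8·8 = 116
λ ≈ 1244/116 = 10.724

10.724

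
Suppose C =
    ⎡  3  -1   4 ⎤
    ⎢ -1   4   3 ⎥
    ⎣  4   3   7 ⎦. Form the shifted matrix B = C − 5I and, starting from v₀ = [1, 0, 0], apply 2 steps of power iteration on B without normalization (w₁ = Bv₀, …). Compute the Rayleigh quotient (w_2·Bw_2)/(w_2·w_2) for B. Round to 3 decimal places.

B = C − 5I has rows (-2, -1, 4); (-1, -1, 3); (4, 3, 2)
w1 = Bv₀ = ((-2)·1 + (-1)·0 + 4·0; (-1)·1 + (-1)·0 + 3·0; 4·1 + 3·0 + 2·0) = (-2, -1, 4)
w2 = Bw1 = ((-2)·(-2) + (-1)·(-1) + 4·4; (-1)·(-2) + (-1)·(-1) + 3·4; 4·(-2) + 3·(-1) + 2·4) = (21, 15, -3)
Bw2 = (-69, -45, 123)
w2·Bw2 = -2493; w2·w2 = 675; μ ≈ -2493/675 = -3.693

μ ≈ -3.693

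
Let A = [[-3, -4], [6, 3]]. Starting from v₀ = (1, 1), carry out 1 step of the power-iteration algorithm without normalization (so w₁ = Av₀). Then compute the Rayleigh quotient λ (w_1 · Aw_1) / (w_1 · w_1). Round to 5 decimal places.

w1 = Av₀ = (-7, 9)
Aw1 = (-15, -15)
w1·Aw1 = (-7)·(-15) + 9·(-15) = -30; w1·w1 = (-7)·(-7) + 9·9 = 130
λ ≈ -30/130 = -0.23077

-0.23077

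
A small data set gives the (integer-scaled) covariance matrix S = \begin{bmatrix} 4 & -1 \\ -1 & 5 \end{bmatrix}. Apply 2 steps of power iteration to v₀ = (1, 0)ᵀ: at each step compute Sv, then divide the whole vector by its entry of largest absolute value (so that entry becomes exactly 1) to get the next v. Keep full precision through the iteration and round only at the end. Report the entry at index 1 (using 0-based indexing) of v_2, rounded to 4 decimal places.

-0.5294

Sv0 = (4.00000, -1.00000); divide by 4.00000 → v1 = (1.00000, -0.25000)
Sv1 = (4.25000, -2.25000); divide by 4.25000 → v2 = (1.00000, -0.52941)
Requested entry of v2: -9/17 = -0.5294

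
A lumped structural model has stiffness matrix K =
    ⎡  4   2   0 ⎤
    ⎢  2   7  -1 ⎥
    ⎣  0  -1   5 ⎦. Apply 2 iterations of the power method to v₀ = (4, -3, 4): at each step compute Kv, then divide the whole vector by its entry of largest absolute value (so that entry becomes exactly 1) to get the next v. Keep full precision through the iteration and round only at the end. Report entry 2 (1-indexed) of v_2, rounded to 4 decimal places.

Kv0 = (10.00000, -17.00000, 23.00000); divide by 23.00000 → v1 = (0.43478, -0.73913, 1.00000)
Kv1 = (0.26087, -5.30435, 5.73913); divide by 5.73913 → v2 = (0.04545, -0.92424, 1.00000)
Requested entry of v2: -122/132 = -0.9242

-0.9242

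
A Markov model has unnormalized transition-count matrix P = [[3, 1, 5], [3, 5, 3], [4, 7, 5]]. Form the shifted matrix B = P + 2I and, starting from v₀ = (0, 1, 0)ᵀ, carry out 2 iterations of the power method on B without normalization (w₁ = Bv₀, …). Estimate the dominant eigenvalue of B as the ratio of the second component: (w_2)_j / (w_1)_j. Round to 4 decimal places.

B = P + 2I has rows (5, 1, 5); (3, 7, 3); (4, 7, 7)
w1 = Bv₀ = (5·0 + 1·1 + 5·0; 3·0 + 7·1 + 3·0; 4·0 + 7·1 + 7·0) = (1, 7, 7)
w2 = Bw1 = (5·1 + 1·7 + 5·7; 3·1 + 7·7 + 3·7; 4·1 + 7·7 + 7·7) = (47, 73, 102)
Ratio: 73/7 = 10.4286

μ ≈ 10.4286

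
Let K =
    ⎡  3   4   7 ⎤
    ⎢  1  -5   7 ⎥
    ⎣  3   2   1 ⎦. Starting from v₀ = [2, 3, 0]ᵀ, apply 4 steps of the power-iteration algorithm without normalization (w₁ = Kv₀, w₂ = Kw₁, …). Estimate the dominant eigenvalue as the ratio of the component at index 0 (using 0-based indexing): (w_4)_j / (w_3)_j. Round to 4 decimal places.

w1 = Kv₀ = (3·2 + 4·3 + 7·0; 1·2 + (-5)·3 + 7·0; 3·2 + 2·3 + 1·0) = (18, -13, 12)
w2 = Kw1 = (3·18 + 4·(-13) + 7·12; 1·18 + (-5)·(-13) + 7·12; 3·18 + 2·(-13) + 1·12) = (86, 167, 40)
w3 = Kw2 = (1206, -469, 632)
w4 = Kw3 = (6166, 7975, 3312)
Ratio at component: 6166 / 1206 = 5.1128

λ ≈ 5.1128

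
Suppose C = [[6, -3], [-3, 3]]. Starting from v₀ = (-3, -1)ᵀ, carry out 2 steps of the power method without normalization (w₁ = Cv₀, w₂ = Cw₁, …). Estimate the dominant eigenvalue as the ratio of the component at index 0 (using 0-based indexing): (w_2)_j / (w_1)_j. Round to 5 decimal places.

w1 = Cv₀ = (-15, 6)
w2 = Cw1 = (-108, 63)
Ratio at component: -108 / -15 = 7.20000

7.20000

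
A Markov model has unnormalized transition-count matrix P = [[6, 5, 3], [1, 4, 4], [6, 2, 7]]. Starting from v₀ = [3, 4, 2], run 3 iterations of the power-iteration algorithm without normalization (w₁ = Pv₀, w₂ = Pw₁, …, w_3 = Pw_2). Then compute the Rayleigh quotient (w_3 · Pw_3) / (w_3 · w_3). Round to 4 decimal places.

w1 = Pv₀ = (44, 27, 40)
w2 = Pw1 = (519, 312, 598)
w3 = Pw2 = (6468, 4159, 7924)
Pw3 = (83375, 54800, 102594)
w3·Pw3 = 6468·83375 + 4159·54800 + 7924·102594 = 1580137556; w3·w3 = 6468·6468 + 4159·4159 + 7924·7924 = 121922081
λ ≈ 1580137556/121922081 = 12.9602

12.9602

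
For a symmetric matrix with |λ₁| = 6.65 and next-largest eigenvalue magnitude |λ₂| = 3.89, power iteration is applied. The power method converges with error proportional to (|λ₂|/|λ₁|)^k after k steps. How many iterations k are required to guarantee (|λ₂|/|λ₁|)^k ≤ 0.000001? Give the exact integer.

|λ₂/λ₁| = 3.89/6.65 = 0.58496
Need k ≥ ln(0.000001) / ln(0.58496) = -13.8155 / -0.5362 ≈ 25.765
Smallest integer k satisfying the bound: 26

26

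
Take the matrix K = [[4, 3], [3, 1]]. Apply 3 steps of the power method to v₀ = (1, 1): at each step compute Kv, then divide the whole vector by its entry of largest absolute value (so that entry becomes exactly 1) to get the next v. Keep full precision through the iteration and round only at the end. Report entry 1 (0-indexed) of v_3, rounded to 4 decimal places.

Kv0 = (7.00000, 4.00000); divide by 7.00000 → v1 = (1.00000, 0.57143)
Kv1 = (5.71429, 3.57143); divide by 5.71429 → v2 = (1.00000, 0.62500)
Kv2 = (5.87500, 3.62500); divide by 5.87500 → v3 = (1.00000, 0.61702)
Requested entry of v3: 145/235 = 0.6170

0.6170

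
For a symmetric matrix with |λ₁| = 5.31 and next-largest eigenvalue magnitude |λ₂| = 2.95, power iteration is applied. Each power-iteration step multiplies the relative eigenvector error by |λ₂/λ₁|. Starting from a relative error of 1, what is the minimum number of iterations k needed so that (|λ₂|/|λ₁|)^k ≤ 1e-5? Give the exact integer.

|λ₂/λ₁| = 2.95/5.31 = 0.55556
Need k ≥ ln(1e-5) / ln(0.55556) = -11.5129 / -0.5878 ≈ 19.587
Smallest integer k satisfying the bound: 20

20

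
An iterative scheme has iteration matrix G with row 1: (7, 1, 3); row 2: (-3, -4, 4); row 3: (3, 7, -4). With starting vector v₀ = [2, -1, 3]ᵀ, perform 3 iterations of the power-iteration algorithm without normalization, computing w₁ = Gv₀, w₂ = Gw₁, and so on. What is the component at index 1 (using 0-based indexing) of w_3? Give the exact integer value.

w1 = Gv₀ = (7·2 + 1·(-1) + 3·3; (-3)·2 + (-4)·(-1) + 4·3; 3·2 + 7·(-1) + (-4)·3) = (22, 10, -13)
w2 = Gw1 = (7·22 + 1·10 + 3·(-13); (-3)·22 + (-4)·10 + 4·(-13); 3·22 + 7·10 + (-4)·(-13)) = (125, -158, 188)
w3 = Gw2 = (1281, 1009, -1483)
The requested component of w3 is 1009.

1009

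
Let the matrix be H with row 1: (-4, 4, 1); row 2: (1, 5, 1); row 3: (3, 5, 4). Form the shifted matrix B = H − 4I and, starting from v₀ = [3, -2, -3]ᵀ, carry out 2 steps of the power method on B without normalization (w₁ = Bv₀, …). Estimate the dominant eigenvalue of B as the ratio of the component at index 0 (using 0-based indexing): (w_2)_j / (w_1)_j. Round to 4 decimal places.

B = H − 4I has rows (-8, 4, 1); (1, 1, 1); (3, 5, 0)
w1 = Bv₀ = (-35, -2, -1)
w2 = Bw1 = (271, -38, -115)
Ratio: 271/-35 = -7.7429

-7.7429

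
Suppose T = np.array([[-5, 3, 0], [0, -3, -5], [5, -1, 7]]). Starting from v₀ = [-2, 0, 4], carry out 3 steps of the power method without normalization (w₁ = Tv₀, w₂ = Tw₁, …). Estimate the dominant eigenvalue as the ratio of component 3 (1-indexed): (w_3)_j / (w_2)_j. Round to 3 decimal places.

w1 = Tv₀ = ((-5)·(-2) + 3·0 + 0·4; 0·(-2) + (-3)·0 + (-5)·4; 5·(-2) + (-1)·0 + 7·4) = (10, -20, 18)
w2 = Tw1 = ((-5)·10 + 3·(-20) + 0·18; 0·10 + (-3)·(-20) + (-5)·18; 5·10 + (-1)·(-20) + 7·18) = (-110, -30, 196)
w3 = Tw2 = (460, -890, 852)
Ratio at component: 852 / 196 = 4.347

λ ≈ 4.347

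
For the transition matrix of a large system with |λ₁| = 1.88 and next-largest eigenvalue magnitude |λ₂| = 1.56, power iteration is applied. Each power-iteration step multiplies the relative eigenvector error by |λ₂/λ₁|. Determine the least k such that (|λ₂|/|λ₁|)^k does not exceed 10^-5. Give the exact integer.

|λ₂/λ₁| = 1.56/1.88 = 0.82979
Need k ≥ ln(10^-5) / ln(0.82979) = -11.5129 / -0.1866 ≈ 61.703
Smallest integer k satisfying the bound: 62

62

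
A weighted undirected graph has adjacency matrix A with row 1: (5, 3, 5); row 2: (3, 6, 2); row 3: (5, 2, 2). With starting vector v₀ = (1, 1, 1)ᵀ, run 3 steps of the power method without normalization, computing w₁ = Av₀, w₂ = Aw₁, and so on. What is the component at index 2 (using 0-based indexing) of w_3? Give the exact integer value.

w1 = Av₀ = (13, 11, 9)
w2 = Aw1 = (143, 123, 105)
w3 = Aw2 = (1609, 1377, 1171)
The requested component of w3 is 1171.

1171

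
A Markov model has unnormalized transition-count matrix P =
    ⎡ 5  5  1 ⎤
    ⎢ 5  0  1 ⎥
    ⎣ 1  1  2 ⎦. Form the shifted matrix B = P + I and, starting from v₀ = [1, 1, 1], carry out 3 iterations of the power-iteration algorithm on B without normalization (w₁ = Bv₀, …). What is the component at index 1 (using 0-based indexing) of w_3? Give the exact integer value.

B = P + I has rows (6, 5, 1); (5, 1, 1); (1, 1, 3)
w1 = Bv₀ = (6·1 + 5·1 + 1·1; 5·1 + 1·1 + 1·1; 1·1 + 1·1 + 3·1) = (12, 7, 5)
w2 = Bw1 = (6·12 + 5·7 + 1·5; 5·12 + 1·7 + 1·5; 1·12 + 1·7 + 3·5) = (112, 72, 34)
w3 = Bw2 = (1066, 666, 286)
Requested component of w3: 666

666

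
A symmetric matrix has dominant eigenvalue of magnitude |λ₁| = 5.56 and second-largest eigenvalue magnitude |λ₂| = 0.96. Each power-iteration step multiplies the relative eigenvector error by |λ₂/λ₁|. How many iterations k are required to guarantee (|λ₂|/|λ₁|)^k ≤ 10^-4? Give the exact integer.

|λ₂/λ₁| = 0.96/5.56 = 0.17266
Need k ≥ ln(10^-4) / ln(0.17266) = -9.2103 / -1.7564 ≈ 5.244
Smallest integer k satisfying the bound: 6

6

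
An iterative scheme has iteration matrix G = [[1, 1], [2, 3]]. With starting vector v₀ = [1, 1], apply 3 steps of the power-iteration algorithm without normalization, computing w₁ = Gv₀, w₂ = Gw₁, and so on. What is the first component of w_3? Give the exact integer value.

26

w1 = Gv₀ = (1·1 + 1·1; 2·1 + 3·1) = (2, 5)
w2 = Gw1 = (1·2 + 1·5; 2·2 + 3·5) = (7, 19)
w3 = Gw2 = (26, 71)
The requested component of w3 is 26.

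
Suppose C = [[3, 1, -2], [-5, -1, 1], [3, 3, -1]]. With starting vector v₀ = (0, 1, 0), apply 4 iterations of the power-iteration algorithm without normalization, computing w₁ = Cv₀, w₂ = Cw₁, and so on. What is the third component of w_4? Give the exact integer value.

45

w1 = Cv₀ = (3·0 + 1·1 + (-2)·0; (-5)·0 + (-1)·1 + 1·0; 3·0 + 3·1 + (-1)·0) = (1, -1, 3)
w2 = Cw1 = (3·1 + 1·(-1) + (-2)·3; (-5)·1 + (-1)·(-1) + 1·3; 3·1 + 3·(-1) + (-1)·3) = (-4, -1, -3)
w3 = Cw2 = (-7, 18, -12)
w4 = Cw3 = (21, 5, 45)
The requested component of w4 is 45.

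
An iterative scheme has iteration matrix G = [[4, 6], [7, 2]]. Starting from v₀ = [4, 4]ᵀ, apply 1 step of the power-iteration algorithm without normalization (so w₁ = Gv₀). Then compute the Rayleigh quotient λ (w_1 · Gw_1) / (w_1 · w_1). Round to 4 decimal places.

λ ≈ 9.5691

w1 = Gv₀ = (40, 36)
Gw1 = (376, 352)
w1·Gw1 = 40·376 + 36·352 = 27712; w1·w1 = 40·40 + 36·36 = 2896
λ ≈ 27712/2896 = 9.5691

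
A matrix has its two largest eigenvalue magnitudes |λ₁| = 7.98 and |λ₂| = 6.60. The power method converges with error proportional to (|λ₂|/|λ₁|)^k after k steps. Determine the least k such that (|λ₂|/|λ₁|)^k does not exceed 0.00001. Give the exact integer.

61

|λ₂/λ₁| = 6.60/7.98 = 0.82707
Need k ≥ ln(0.00001) / ln(0.82707) = -11.5129 / -0.1899 ≈ 60.636
Smallest integer k satisfying the bound: 61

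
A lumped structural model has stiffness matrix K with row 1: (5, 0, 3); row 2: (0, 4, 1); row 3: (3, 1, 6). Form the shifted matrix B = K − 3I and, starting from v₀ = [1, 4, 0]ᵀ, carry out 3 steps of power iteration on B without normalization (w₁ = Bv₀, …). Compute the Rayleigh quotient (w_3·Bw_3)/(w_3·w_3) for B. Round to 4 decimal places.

B = K − 3I has rows (2, 0, 3); (0, 1, 1); (3, 1, 3)
w1 = Bv₀ = (2·1 + 0·4 + 3·0; 0·1 + 1·4 + 1·0; 3·1 + 1·4 + 3·0) = (2, 4, 7)
w2 = Bw1 = (2·2 + 0·4 + 3·7; 0·2 + 1·4 + 1·7; 3·2 + 1·4 + 3·7) = (25, 11, 31)
w3 = Bw2 = (143, 42, 179)
Bw3 = (823, 221, 1008)
w3·Bw3 = 307403; w3·w3 = 54254; μ ≈ 307403/54254 = 5.6660

μ ≈ 5.6660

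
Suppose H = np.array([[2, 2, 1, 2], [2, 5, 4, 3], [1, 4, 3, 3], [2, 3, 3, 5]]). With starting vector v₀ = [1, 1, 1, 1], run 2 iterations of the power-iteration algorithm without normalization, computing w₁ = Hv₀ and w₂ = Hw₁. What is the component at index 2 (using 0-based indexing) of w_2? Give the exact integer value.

135

w1 = Hv₀ = (7, 14, 11, 13)
w2 = Hw1 = (79, 167, 135, 154)
The requested component of w2 is 135.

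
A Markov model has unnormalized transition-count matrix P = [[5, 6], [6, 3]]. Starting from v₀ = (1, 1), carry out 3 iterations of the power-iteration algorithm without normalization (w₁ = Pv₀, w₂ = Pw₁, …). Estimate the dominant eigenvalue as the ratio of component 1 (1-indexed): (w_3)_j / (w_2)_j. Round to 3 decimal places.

w1 = Pv₀ = (11, 9)
w2 = Pw1 = (109, 93)
w3 = Pw2 = (1103, 933)
Ratio at component: 1103 / 109 = 10.119

λ ≈ 10.119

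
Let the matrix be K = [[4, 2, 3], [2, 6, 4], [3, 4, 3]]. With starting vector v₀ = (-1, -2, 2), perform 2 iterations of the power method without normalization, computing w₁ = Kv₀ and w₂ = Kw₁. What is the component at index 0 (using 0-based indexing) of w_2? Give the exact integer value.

w1 = Kv₀ = (-2, -6, -5)
w2 = Kw1 = (-35, -60, -45)
The requested component of w2 is -35.

-35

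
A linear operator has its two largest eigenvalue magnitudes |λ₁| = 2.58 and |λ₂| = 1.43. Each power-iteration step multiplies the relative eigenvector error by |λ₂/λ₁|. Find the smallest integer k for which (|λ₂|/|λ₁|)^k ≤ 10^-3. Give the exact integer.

|λ₂/λ₁| = 1.43/2.58 = 0.55426
Need k ≥ ln(10^-3) / ln(0.55426) = -6.9078 / -0.5901 ≈ 11.706
Smallest integer k satisfying the bound: 12

12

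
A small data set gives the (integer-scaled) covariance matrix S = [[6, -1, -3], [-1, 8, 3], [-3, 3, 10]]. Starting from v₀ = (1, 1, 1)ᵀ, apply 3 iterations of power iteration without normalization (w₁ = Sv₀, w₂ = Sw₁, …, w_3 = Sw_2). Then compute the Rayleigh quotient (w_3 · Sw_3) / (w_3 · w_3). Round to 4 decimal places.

λ ≈ 13.3102

w1 = Sv₀ = (2, 10, 10)
w2 = Sw1 = (-28, 108, 124)
w3 = Sw2 = (-648, 1264, 1648)
Sw3 = (-10096, 15704, 22216)
w3·Sw3 = (-648)·(-10096) + 1264·15704 + 1648·22216 = 63004032; w3·w3 = (-648)·(-648) + 1264·1264 + 1648·1648 = 4733504
λ ≈ 63004032/4733504 = 13.3102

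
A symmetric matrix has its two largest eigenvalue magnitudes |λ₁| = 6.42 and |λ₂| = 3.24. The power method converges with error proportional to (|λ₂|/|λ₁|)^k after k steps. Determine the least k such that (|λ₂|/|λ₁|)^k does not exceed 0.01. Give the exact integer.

|λ₂/λ₁| = 3.24/6.42 = 0.50467
Need k ≥ ln(0.01) / ln(0.50467) = -4.6052 / -0.6838 ≈ 6.734
Smallest integer k satisfying the bound: 7

7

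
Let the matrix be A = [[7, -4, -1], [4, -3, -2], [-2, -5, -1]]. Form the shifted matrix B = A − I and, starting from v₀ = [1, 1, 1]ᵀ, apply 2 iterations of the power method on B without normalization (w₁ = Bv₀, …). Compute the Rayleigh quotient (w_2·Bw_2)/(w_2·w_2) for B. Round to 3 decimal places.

-4.291

B = A − I has rows (6, -4, -1); (4, -4, -2); (-2, -5, -2)
w1 = Bv₀ = (1, -2, -9)
w2 = Bw1 = (23, 30, 26)
Bw2 = (-8, -80, -248)
w2·Bw2 = -9032; w2·w2 = 2105; μ ≈ -9032/2105 = -4.291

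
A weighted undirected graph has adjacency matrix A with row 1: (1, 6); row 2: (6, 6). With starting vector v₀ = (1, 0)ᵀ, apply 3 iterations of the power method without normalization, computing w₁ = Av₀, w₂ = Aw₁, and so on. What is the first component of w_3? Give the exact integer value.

w1 = Av₀ = (1·1 + 6·0; 6·1 + 6·0) = (1, 6)
w2 = Aw1 = (1·1 + 6·6; 6·1 + 6·6) = (37, 42)
w3 = Aw2 = (289, 474)
The requested component of w3 is 289.

289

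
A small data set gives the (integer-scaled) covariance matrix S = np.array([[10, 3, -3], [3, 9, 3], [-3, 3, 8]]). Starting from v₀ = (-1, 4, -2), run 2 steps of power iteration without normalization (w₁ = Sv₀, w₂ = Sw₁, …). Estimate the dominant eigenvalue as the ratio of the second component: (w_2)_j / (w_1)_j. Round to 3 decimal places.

λ ≈ 9.778

w1 = Sv₀ = (10·(-1) + 3·4 + (-3)·(-2); 3·(-1) + 9·4 + 3·(-2); (-3)·(-1) + 3·4 + 8·(-2)) = (8, 27, -1)
w2 = Sw1 = (10·8 + 3·27 + (-3)·(-1); 3·8 + 9·27 + 3·(-1); (-3)·8 + 3·27 + 8·(-1)) = (164, 264, 49)
Ratio at component: 264 / 27 = 9.778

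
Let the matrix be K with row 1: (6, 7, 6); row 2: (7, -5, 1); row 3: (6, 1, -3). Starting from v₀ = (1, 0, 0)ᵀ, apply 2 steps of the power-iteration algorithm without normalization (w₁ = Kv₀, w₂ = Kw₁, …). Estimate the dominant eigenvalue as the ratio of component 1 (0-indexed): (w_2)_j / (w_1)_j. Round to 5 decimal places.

λ ≈ 1.85714

w1 = Kv₀ = (6, 7, 6)
w2 = Kw1 = (121, 13, 25)
Ratio at component: 13 / 7 = 1.85714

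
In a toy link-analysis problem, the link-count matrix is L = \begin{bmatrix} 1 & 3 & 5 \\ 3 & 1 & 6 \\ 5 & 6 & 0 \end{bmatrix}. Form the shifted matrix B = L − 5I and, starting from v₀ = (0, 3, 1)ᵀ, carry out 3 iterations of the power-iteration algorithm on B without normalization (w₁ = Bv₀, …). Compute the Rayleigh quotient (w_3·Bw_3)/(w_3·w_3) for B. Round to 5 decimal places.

B = L − 5I has rows (-4, 3, 5); (3, -4, 6); (5, 6, -5)
w1 = Bv₀ = (14, -6, 13)
w2 = Bw1 = (-9, 144, -31)
w3 = Bw2 = (313, -789, 974)
Bw3 = (1251, 9939, -8039)
w3·Bw3 = -15280294; w3·w3 = 1669166; μ ≈ -15280294/1669166 = -9.15445

-9.15445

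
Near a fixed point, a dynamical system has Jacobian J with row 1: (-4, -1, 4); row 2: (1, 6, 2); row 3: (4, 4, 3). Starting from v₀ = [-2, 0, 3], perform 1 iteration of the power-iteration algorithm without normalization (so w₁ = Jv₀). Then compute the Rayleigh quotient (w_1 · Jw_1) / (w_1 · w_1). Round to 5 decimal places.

-3.15827

w1 = Jv₀ = ((-4)·(-2) + (-1)·0 + 4·3; 1·(-2) + 6·0 + 2·3; 4·(-2) + 4·0 + 3·3) = (20, 4, 1)
Jw1 = (-80, 46, 99)
w1·Jw1 = 20·(-80) + 4·46 + 1·99 = -1317; w1·w1 = 20·20 + 4·4 + 1·1 = 417
λ ≈ -1317/417 = -3.15827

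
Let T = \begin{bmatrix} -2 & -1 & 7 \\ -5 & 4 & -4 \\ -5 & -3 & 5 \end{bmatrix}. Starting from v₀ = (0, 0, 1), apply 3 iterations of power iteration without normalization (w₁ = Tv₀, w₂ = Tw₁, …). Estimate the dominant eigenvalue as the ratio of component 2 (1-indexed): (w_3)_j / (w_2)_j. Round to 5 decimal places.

λ ≈ 5.87324

w1 = Tv₀ = (7, -4, 5)
w2 = Tw1 = (25, -71, 2)
w3 = Tw2 = (35, -417, 98)
Ratio at component: -417 / -71 = 5.87324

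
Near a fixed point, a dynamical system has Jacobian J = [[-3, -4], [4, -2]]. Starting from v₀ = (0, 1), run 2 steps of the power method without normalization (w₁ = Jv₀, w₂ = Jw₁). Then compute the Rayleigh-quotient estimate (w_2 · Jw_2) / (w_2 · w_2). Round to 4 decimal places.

-2.7353

w1 = Jv₀ = ((-3)·0 + (-4)·1; 4·0 + (-2)·1) = (-4, -2)
w2 = Jw1 = ((-3)·(-4) + (-4)·(-2); 4·(-4) + (-2)·(-2)) = (20, -12)
Jw2 = (-12, 104)
w2·Jw2 = 20·(-12) + (-12)·104 = -1488; w2·w2 = 20·20 + (-12)·(-12) = 544
λ ≈ -1488/544 = -2.7353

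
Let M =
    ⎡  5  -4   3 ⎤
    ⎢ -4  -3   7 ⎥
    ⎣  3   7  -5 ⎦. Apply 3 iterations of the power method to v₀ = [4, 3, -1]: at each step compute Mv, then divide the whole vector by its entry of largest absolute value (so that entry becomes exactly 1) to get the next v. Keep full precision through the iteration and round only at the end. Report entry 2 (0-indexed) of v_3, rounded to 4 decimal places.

Mv0 = (5.00000, -32.00000, 38.00000); divide by 38.00000 → v1 = (0.13158, -0.84211, 1.00000)
Mv1 = (7.02632, 9.00000, -10.50000); divide by -10.50000 → v2 = (-0.66917, -0.85714, 1.00000)
Mv2 = (3.08271, 12.24812, -13.00752); divide by -13.00752 → v3 = (-0.23699, -0.94162, 1.00000)
Requested entry of v3: 5190/5190 = 1.0000

1.0000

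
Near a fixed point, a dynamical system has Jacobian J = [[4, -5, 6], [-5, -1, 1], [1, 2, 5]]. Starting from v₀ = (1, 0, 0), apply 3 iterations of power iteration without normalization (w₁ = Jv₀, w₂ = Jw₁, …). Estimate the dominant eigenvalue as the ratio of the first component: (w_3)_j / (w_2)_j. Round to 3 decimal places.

λ ≈ 5.362

w1 = Jv₀ = (4, -5, 1)
w2 = Jw1 = (47, -14, -1)
w3 = Jw2 = (252, -222, 14)
Ratio at component: 252 / 47 = 5.362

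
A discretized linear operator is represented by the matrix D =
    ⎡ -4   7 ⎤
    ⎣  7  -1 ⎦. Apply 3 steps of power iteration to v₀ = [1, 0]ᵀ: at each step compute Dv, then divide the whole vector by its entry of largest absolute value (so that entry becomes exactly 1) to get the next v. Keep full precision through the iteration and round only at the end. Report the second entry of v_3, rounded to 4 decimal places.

-0.9703

Dv0 = (-4.00000, 7.00000); divide by 7.00000 → v1 = (-0.57143, 1.00000)
Dv1 = (9.28571, -5.00000); divide by 9.28571 → v2 = (1.00000, -0.53846)
Dv2 = (-7.76923, 7.53846); divide by -7.76923 → v3 = (1.00000, -0.97030)
Requested entry of v3: 490/-505 = -0.9703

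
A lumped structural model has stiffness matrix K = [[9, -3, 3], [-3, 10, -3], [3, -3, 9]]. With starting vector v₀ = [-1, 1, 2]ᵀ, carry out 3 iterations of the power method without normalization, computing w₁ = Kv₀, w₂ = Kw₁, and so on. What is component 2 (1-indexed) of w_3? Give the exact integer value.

w1 = Kv₀ = (9·(-1) + (-3)·1 + 3·2; (-3)·(-1) + 10·1 + (-3)·2; 3·(-1) + (-3)·1 + 9·2) = (-6, 7, 12)
w2 = Kw1 = (9·(-6) + (-3)·7 + 3·12; (-3)·(-6) + 10·7 + (-3)·12; 3·(-6) + (-3)·7 + 9·12) = (-39, 52, 69)
w3 = Kw2 = (-300, 430, 348)
The requested component of w3 is 430.

430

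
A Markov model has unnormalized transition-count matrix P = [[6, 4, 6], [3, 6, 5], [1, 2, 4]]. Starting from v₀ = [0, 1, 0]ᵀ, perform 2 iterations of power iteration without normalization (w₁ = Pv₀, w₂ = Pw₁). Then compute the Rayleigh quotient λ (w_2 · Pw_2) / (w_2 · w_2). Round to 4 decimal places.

11.7072

w1 = Pv₀ = (6·0 + 4·1 + 6·0; 3·0 + 6·1 + 5·0; 1·0 + 2·1 + 4·0) = (4, 6, 2)
w2 = Pw1 = (6·4 + 4·6 + 6·2; 3·4 + 6·6 + 5·2; 1·4 + 2·6 + 4·2) = (60, 58, 24)
Pw2 = (736, 648, 272)
w2·Pw2 = 60·736 + 58·648 + 24·272 = 88272; w2·w2 = 60·60 + 58·58 + 24·24 = 7540
λ ≈ 88272/7540 = 11.7072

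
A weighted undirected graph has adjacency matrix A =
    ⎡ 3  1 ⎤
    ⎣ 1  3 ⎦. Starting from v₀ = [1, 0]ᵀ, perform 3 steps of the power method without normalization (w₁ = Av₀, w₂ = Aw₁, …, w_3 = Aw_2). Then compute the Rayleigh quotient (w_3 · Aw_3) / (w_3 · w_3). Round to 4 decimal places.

w1 = Av₀ = (3·1 + 1·0; 1·1 + 3·0) = (3, 1)
w2 = Aw1 = (3·3 + 1·1; 1·3 + 3·1) = (10, 6)
w3 = Aw2 = (36, 28)
Aw3 = (136, 120)
w3·Aw3 = 36·136 + 28·120 = 8256; w3·w3 = 36·36 + 28·28 = 2080
λ ≈ 8256/2080 = 3.9692

λ ≈ 3.9692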